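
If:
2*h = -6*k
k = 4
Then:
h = -12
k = 4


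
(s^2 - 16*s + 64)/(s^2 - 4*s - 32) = (s - 8)/(s + 4)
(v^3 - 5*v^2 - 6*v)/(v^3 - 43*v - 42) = v*(v - 6)/(v^2 - v - 42)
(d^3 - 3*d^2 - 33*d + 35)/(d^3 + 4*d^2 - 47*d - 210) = (d - 1)/(d + 6)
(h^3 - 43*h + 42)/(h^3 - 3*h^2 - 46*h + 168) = (h - 1)/(h - 4)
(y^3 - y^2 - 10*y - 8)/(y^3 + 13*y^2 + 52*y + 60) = (y^2 - 3*y - 4)/(y^2 + 11*y + 30)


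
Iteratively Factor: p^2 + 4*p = (p)*(p + 4)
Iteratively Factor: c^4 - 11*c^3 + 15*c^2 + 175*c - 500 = (c - 5)*(c^3 - 6*c^2 - 15*c + 100) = (c - 5)^2*(c^2 - c - 20) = (c - 5)^2*(c + 4)*(c - 5)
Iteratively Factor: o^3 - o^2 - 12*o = (o - 4)*(o^2 + 3*o) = (o - 4)*(o + 3)*(o)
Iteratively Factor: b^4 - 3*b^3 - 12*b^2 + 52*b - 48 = (b - 2)*(b^3 - b^2 - 14*b + 24) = (b - 3)*(b - 2)*(b^2 + 2*b - 8) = (b - 3)*(b - 2)*(b + 4)*(b - 2)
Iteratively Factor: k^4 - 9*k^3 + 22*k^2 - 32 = (k - 4)*(k^3 - 5*k^2 + 2*k + 8) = (k - 4)^2*(k^2 - k - 2) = (k - 4)^2*(k + 1)*(k - 2)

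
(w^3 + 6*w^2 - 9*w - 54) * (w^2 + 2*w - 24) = w^5 + 8*w^4 - 21*w^3 - 216*w^2 + 108*w + 1296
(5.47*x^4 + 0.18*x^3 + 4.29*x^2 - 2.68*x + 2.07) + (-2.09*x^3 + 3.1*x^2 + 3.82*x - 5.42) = 5.47*x^4 - 1.91*x^3 + 7.39*x^2 + 1.14*x - 3.35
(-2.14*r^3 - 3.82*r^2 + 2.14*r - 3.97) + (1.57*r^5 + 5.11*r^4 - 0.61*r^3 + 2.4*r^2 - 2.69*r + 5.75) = 1.57*r^5 + 5.11*r^4 - 2.75*r^3 - 1.42*r^2 - 0.55*r + 1.78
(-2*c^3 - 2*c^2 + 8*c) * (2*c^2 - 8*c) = -4*c^5 + 12*c^4 + 32*c^3 - 64*c^2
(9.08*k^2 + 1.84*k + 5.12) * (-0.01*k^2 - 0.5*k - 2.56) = -0.0908*k^4 - 4.5584*k^3 - 24.216*k^2 - 7.2704*k - 13.1072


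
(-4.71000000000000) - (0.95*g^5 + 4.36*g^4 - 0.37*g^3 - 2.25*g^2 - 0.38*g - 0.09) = -0.95*g^5 - 4.36*g^4 + 0.37*g^3 + 2.25*g^2 + 0.38*g - 4.62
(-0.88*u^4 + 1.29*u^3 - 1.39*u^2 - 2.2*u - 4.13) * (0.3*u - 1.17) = -0.264*u^5 + 1.4166*u^4 - 1.9263*u^3 + 0.9663*u^2 + 1.335*u + 4.8321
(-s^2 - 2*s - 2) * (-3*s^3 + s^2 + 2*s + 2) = 3*s^5 + 5*s^4 + 2*s^3 - 8*s^2 - 8*s - 4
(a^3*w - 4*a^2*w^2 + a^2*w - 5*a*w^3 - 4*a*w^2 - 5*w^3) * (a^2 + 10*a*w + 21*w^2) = a^5*w + 6*a^4*w^2 + a^4*w - 24*a^3*w^3 + 6*a^3*w^2 - 134*a^2*w^4 - 24*a^2*w^3 - 105*a*w^5 - 134*a*w^4 - 105*w^5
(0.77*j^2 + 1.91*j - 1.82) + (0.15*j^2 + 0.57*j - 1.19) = 0.92*j^2 + 2.48*j - 3.01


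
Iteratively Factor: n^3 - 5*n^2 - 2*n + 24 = (n + 2)*(n^2 - 7*n + 12) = (n - 3)*(n + 2)*(n - 4)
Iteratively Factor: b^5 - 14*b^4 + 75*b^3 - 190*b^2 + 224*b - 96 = (b - 4)*(b^4 - 10*b^3 + 35*b^2 - 50*b + 24) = (b - 4)*(b - 3)*(b^3 - 7*b^2 + 14*b - 8) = (b - 4)^2*(b - 3)*(b^2 - 3*b + 2) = (b - 4)^2*(b - 3)*(b - 1)*(b - 2)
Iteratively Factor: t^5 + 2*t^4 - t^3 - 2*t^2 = (t)*(t^4 + 2*t^3 - t^2 - 2*t) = t^2*(t^3 + 2*t^2 - t - 2) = t^2*(t + 2)*(t^2 - 1) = t^2*(t + 1)*(t + 2)*(t - 1)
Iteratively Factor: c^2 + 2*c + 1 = (c + 1)*(c + 1)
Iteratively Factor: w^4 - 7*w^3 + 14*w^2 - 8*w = (w - 1)*(w^3 - 6*w^2 + 8*w) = w*(w - 1)*(w^2 - 6*w + 8) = w*(w - 2)*(w - 1)*(w - 4)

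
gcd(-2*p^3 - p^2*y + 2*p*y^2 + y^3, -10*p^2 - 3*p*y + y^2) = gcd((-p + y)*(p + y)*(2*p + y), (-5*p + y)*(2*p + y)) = 2*p + y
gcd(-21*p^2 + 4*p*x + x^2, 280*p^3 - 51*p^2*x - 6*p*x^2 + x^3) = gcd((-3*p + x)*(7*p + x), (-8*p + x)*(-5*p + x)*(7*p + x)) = 7*p + x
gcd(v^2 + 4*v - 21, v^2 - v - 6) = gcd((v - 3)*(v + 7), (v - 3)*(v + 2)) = v - 3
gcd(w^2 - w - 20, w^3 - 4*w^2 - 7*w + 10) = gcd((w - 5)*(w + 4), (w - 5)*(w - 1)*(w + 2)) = w - 5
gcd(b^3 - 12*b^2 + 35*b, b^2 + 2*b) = b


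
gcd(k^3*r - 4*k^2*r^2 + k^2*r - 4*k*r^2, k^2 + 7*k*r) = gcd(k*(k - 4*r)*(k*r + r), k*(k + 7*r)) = k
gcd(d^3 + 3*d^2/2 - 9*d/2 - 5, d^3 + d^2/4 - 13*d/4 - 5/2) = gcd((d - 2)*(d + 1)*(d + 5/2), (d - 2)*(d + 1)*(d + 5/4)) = d^2 - d - 2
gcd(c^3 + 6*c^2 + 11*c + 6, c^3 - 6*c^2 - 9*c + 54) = c + 3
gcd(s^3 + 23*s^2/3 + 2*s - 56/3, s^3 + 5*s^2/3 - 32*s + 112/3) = s^2 + 17*s/3 - 28/3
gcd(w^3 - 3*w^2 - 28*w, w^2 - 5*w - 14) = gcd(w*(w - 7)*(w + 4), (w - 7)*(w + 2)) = w - 7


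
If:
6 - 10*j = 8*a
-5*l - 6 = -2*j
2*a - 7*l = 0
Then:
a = -84/53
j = 99/53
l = -24/53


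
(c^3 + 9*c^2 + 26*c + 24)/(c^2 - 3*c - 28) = (c^2 + 5*c + 6)/(c - 7)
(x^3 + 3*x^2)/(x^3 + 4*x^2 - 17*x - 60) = x^2/(x^2 + x - 20)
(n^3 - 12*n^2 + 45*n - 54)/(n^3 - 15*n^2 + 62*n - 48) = (n^2 - 6*n + 9)/(n^2 - 9*n + 8)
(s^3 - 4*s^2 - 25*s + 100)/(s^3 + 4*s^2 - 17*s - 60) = (s - 5)/(s + 3)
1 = 1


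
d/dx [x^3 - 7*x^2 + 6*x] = 3*x^2 - 14*x + 6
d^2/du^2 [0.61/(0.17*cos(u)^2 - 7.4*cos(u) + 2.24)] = (-0.070516*(1 - cos(u)^2)^2 + 2.30214*cos(u)^3 - 32.509706*cos(u)^2 - 14.71564*cos(u) + 66.41314)/(0.17*cos(u)^2 - 7.4*cos(u) + 2.24)^3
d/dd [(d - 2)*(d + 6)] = 2*d + 4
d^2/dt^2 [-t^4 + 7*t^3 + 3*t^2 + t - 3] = -12*t^2 + 42*t + 6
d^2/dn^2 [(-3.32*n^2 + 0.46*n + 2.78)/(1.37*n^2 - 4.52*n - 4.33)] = (-39.390788*n^3 - 86.86074*n^2 - 86.916636*n + 4.076932)/(2.571353*n^6 - 25.450764*n^5 + 59.588013*n^4 + 68.533144*n^3 - 188.332917*n^2 - 254.235084*n - 81.182737)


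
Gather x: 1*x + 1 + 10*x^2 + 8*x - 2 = 10*x^2 + 9*x - 1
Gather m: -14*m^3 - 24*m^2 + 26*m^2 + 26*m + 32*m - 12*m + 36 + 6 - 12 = -14*m^3 + 2*m^2 + 46*m + 30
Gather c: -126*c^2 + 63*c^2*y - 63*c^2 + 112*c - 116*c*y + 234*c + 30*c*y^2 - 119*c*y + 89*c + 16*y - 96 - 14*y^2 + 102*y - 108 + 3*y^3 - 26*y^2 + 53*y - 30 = c^2*(63*y - 189) + c*(30*y^2 - 235*y + 435) + 3*y^3 - 40*y^2 + 171*y - 234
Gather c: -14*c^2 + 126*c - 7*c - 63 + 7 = -14*c^2 + 119*c - 56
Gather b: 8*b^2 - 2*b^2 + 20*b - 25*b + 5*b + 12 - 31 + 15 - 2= 6*b^2 - 6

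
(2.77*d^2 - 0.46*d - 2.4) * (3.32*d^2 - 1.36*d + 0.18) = 9.1964*d^4 - 5.2944*d^3 - 6.8438*d^2 + 3.1812*d - 0.432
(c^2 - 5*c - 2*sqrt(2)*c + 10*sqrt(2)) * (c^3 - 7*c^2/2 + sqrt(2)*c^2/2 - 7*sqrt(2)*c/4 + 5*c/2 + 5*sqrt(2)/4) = c^5 - 17*c^4/2 - 3*sqrt(2)*c^4/2 + 18*c^3 + 51*sqrt(2)*c^3/4 - 30*sqrt(2)*c^2 + 9*c^2/2 - 40*c + 75*sqrt(2)*c/4 + 25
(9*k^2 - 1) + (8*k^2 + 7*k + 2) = 17*k^2 + 7*k + 1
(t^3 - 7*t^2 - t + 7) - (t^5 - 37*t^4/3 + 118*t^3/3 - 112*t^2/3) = -t^5 + 37*t^4/3 - 115*t^3/3 + 91*t^2/3 - t + 7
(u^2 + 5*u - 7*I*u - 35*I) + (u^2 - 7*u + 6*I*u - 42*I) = 2*u^2 - 2*u - I*u - 77*I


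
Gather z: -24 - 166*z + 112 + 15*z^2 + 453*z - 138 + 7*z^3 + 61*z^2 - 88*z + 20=7*z^3 + 76*z^2 + 199*z - 30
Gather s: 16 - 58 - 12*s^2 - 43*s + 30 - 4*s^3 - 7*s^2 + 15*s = -4*s^3 - 19*s^2 - 28*s - 12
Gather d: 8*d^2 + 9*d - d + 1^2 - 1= 8*d^2 + 8*d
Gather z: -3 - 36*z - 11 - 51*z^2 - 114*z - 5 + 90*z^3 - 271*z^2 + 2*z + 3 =90*z^3 - 322*z^2 - 148*z - 16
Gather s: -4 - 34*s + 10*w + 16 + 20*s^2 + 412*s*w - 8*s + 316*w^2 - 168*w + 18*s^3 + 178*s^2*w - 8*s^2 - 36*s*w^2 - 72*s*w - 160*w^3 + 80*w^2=18*s^3 + s^2*(178*w + 12) + s*(-36*w^2 + 340*w - 42) - 160*w^3 + 396*w^2 - 158*w + 12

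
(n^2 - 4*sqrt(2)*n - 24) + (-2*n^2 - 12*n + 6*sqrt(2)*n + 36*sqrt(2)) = -n^2 - 12*n + 2*sqrt(2)*n - 24 + 36*sqrt(2)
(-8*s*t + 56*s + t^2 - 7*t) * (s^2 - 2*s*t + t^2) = -8*s^3*t + 56*s^3 + 17*s^2*t^2 - 119*s^2*t - 10*s*t^3 + 70*s*t^2 + t^4 - 7*t^3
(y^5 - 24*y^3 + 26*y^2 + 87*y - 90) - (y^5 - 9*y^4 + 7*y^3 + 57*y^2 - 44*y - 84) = 9*y^4 - 31*y^3 - 31*y^2 + 131*y - 6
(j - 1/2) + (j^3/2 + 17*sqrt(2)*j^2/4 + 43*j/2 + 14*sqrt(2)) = j^3/2 + 17*sqrt(2)*j^2/4 + 45*j/2 - 1/2 + 14*sqrt(2)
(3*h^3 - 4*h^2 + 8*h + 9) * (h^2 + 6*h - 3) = 3*h^5 + 14*h^4 - 25*h^3 + 69*h^2 + 30*h - 27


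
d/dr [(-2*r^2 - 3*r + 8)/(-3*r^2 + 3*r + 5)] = (-15*r^2 + 28*r - 39)/(9*r^4 - 18*r^3 - 21*r^2 + 30*r + 25)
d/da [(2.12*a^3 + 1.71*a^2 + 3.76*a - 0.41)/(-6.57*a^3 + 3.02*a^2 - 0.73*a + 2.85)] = (17.6371*a^4 + 46.3112*a^3 - 2.5586*a^2 + 12.2234*a + 10.4167)/(43.1649*a^6 - 39.6828*a^5 + 18.7126*a^4 - 41.8582*a^3 + 17.7469*a^2 - 4.161*a + 8.1225)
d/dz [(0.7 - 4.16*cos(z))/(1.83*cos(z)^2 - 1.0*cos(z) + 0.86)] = (-7.6128*cos(z)^2 + 2.562*cos(z) + 2.8776)*sin(z)/(3.3489*cos(z)^4 - 3.66*cos(z)^3 + 4.1476*cos(z)^2 - 1.72*cos(z) + 0.7396)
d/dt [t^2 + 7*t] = 2*t + 7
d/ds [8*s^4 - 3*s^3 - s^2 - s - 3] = 32*s^3 - 9*s^2 - 2*s - 1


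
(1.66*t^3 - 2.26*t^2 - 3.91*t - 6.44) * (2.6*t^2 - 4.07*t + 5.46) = 4.316*t^5 - 12.6322*t^4 + 8.0958*t^3 - 13.1699*t^2 + 4.8622*t - 35.1624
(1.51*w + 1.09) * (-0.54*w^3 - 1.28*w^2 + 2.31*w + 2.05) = -0.8154*w^4 - 2.5214*w^3 + 2.0929*w^2 + 5.6134*w + 2.2345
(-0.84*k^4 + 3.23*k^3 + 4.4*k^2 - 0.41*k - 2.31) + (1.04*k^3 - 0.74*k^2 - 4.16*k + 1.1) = -0.84*k^4 + 4.27*k^3 + 3.66*k^2 - 4.57*k - 1.21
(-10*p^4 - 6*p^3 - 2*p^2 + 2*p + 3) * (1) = -10*p^4 - 6*p^3 - 2*p^2 + 2*p + 3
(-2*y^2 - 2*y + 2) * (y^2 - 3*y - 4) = -2*y^4 + 4*y^3 + 16*y^2 + 2*y - 8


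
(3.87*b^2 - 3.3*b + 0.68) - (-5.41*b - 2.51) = 3.87*b^2 + 2.11*b + 3.19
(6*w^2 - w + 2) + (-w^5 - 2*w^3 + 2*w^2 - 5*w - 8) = -w^5 - 2*w^3 + 8*w^2 - 6*w - 6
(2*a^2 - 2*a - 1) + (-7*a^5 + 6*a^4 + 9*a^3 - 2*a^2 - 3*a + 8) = -7*a^5 + 6*a^4 + 9*a^3 - 5*a + 7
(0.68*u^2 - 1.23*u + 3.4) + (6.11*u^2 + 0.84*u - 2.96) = 6.79*u^2 - 0.39*u + 0.44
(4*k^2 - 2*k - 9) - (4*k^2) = -2*k - 9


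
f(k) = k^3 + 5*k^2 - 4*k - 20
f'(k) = 3*k^2 + 10*k - 4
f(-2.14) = 1.66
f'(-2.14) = -11.66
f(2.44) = 14.53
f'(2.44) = 38.26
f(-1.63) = -4.53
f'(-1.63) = -12.33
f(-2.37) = 4.25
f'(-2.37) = -10.85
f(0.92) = -18.67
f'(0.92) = 7.74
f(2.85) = 32.36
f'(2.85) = 48.87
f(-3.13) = 10.84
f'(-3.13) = -5.91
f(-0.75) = -14.61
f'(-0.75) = -9.81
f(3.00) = 40.00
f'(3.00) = 53.00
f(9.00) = 1078.00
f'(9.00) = 329.00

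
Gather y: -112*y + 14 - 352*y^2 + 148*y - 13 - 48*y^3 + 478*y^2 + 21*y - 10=-48*y^3 + 126*y^2 + 57*y - 9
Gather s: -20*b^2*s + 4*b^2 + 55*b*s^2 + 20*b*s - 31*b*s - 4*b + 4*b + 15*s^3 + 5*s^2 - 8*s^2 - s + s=4*b^2 + 15*s^3 + s^2*(55*b - 3) + s*(-20*b^2 - 11*b)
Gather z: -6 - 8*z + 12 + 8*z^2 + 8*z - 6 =8*z^2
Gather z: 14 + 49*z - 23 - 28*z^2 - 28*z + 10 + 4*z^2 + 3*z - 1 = -24*z^2 + 24*z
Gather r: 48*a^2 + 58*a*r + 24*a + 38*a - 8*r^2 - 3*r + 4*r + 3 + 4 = 48*a^2 + 62*a - 8*r^2 + r*(58*a + 1) + 7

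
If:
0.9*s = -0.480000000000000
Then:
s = -0.53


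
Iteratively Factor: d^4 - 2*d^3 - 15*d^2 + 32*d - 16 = (d - 1)*(d^3 - d^2 - 16*d + 16) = (d - 1)*(d + 4)*(d^2 - 5*d + 4) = (d - 1)^2*(d + 4)*(d - 4)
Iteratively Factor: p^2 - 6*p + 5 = (p - 1)*(p - 5)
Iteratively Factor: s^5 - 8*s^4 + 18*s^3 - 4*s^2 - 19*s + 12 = (s - 4)*(s^4 - 4*s^3 + 2*s^2 + 4*s - 3) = (s - 4)*(s + 1)*(s^3 - 5*s^2 + 7*s - 3) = (s - 4)*(s - 3)*(s + 1)*(s^2 - 2*s + 1) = (s - 4)*(s - 3)*(s - 1)*(s + 1)*(s - 1)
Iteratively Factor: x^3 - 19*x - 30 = (x + 2)*(x^2 - 2*x - 15) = (x + 2)*(x + 3)*(x - 5)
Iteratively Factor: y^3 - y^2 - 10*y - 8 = (y + 1)*(y^2 - 2*y - 8) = (y + 1)*(y + 2)*(y - 4)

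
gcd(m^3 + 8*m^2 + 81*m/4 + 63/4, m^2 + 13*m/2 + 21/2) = m^2 + 13*m/2 + 21/2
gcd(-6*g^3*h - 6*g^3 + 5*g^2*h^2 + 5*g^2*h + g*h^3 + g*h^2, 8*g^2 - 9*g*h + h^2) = g - h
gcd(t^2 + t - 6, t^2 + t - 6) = t^2 + t - 6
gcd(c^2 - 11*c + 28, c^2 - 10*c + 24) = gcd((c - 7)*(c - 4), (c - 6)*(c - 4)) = c - 4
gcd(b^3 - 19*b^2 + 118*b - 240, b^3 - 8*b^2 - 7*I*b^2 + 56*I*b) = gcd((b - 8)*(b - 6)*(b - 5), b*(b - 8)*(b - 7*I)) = b - 8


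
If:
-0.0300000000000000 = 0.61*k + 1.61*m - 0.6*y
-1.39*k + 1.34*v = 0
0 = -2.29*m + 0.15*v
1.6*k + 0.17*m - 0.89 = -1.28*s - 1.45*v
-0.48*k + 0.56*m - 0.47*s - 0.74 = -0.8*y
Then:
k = 0.62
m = 0.04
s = -0.81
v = 0.64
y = 0.79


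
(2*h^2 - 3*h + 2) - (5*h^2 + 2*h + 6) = -3*h^2 - 5*h - 4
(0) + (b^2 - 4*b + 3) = b^2 - 4*b + 3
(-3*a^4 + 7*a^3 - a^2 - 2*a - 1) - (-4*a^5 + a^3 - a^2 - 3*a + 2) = 4*a^5 - 3*a^4 + 6*a^3 + a - 3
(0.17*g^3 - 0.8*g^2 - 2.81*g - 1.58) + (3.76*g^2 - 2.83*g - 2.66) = 0.17*g^3 + 2.96*g^2 - 5.64*g - 4.24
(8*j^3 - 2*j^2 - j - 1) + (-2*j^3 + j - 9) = 6*j^3 - 2*j^2 - 10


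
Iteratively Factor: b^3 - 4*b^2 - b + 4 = (b - 1)*(b^2 - 3*b - 4) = (b - 1)*(b + 1)*(b - 4)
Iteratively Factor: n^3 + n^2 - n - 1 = (n - 1)*(n^2 + 2*n + 1) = (n - 1)*(n + 1)*(n + 1)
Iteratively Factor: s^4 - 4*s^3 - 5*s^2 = (s)*(s^3 - 4*s^2 - 5*s) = s*(s - 5)*(s^2 + s) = s*(s - 5)*(s + 1)*(s)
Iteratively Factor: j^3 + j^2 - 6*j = (j - 2)*(j^2 + 3*j) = (j - 2)*(j + 3)*(j)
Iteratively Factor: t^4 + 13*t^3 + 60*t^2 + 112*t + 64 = (t + 1)*(t^3 + 12*t^2 + 48*t + 64) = (t + 1)*(t + 4)*(t^2 + 8*t + 16) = (t + 1)*(t + 4)^2*(t + 4)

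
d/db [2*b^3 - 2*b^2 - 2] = 2*b*(3*b - 2)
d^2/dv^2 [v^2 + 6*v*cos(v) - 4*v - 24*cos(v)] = -6*v*cos(v) - 12*sin(v) + 24*cos(v) + 2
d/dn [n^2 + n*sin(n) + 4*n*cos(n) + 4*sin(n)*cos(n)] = -4*n*sin(n) + n*cos(n) + 2*n + sin(n) + 4*cos(n) + 4*cos(2*n)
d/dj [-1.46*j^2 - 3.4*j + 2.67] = -2.92*j - 3.4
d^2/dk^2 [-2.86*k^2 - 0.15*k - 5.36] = -5.72000000000000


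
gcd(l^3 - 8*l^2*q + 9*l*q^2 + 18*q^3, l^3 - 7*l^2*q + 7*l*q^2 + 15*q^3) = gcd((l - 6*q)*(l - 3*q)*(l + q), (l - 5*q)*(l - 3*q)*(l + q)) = -l^2 + 2*l*q + 3*q^2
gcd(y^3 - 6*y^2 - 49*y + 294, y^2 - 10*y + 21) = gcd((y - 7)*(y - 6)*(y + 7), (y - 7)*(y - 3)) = y - 7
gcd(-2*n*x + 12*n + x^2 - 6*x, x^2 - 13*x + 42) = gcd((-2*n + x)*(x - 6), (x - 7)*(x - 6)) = x - 6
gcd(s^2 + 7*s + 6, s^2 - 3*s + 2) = 1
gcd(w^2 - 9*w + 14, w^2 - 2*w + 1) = 1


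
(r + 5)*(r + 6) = r^2 + 11*r + 30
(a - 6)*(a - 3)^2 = a^3 - 12*a^2 + 45*a - 54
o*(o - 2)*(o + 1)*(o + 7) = o^4 + 6*o^3 - 9*o^2 - 14*o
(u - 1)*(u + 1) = u^2 - 1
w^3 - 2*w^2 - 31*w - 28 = (w - 7)*(w + 1)*(w + 4)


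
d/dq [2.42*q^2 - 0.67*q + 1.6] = 4.84*q - 0.67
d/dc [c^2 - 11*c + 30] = 2*c - 11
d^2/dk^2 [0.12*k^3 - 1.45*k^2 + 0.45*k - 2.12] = 0.72*k - 2.9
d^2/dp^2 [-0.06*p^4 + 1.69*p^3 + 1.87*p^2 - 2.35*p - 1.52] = -0.72*p^2 + 10.14*p + 3.74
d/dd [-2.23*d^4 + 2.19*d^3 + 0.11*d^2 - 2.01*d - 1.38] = -8.92*d^3 + 6.57*d^2 + 0.22*d - 2.01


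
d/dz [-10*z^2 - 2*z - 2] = -20*z - 2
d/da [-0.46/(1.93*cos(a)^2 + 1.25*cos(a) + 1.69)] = -(1.7756*cos(a) + 0.575)*sin(a)/(1.93*cos(a)^2 + 1.25*cos(a) + 1.69)^2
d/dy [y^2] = 2*y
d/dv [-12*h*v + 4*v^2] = -12*h + 8*v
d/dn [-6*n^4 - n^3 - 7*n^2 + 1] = n*(-24*n^2 - 3*n - 14)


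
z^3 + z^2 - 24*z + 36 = (z - 3)*(z - 2)*(z + 6)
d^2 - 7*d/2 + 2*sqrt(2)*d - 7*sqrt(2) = (d - 7/2)*(d + 2*sqrt(2))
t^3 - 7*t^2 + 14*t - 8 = (t - 4)*(t - 2)*(t - 1)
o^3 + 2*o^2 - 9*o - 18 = (o - 3)*(o + 2)*(o + 3)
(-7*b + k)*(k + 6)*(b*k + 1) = -7*b^2*k^2 - 42*b^2*k + b*k^3 + 6*b*k^2 - 7*b*k - 42*b + k^2 + 6*k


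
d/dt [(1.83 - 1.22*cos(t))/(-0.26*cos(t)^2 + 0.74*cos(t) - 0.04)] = (0.3172*cos(t)^2 - 0.9516*cos(t) + 1.3054)*sin(t)/(0.0676*cos(t)^4 - 0.3848*cos(t)^3 + 0.5684*cos(t)^2 - 0.0592*cos(t) + 0.0016)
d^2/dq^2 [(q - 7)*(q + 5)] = 2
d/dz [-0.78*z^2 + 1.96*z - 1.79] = 1.96 - 1.56*z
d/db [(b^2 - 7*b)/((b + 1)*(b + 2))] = 2*(5*b^2 + 2*b - 7)/(b^4 + 6*b^3 + 13*b^2 + 12*b + 4)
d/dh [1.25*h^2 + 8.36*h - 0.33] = 2.5*h + 8.36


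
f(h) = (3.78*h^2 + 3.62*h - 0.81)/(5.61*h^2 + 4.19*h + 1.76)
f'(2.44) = 0.02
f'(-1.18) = -1.07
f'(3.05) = 0.01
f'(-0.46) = -1.43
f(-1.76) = 0.38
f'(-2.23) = -0.15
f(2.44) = 0.67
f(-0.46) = -1.64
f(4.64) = 0.69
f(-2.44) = 0.52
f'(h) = (-11.22*h - 4.19)*(3.78*h^2 + 3.62*h - 0.81)/(5.61*h^2 + 4.19*h + 1.76)^2 + (7.56*h + 3.62)/(5.61*h^2 + 4.19*h + 1.76)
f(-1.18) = 0.04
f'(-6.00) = -0.01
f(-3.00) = 0.56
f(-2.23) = 0.49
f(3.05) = 0.68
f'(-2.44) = -0.11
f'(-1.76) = -0.31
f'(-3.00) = -0.06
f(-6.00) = 0.64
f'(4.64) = 0.00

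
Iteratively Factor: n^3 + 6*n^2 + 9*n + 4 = (n + 4)*(n^2 + 2*n + 1) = (n + 1)*(n + 4)*(n + 1)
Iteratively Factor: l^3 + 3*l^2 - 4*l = (l)*(l^2 + 3*l - 4) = l*(l + 4)*(l - 1)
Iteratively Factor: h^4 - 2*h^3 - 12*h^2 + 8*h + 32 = (h + 2)*(h^3 - 4*h^2 - 4*h + 16) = (h + 2)^2*(h^2 - 6*h + 8) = (h - 2)*(h + 2)^2*(h - 4)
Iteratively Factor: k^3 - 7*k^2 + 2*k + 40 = (k + 2)*(k^2 - 9*k + 20) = (k - 4)*(k + 2)*(k - 5)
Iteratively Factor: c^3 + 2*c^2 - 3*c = (c + 3)*(c^2 - c) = (c - 1)*(c + 3)*(c)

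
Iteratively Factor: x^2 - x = (x)*(x - 1)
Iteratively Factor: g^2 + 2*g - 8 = (g - 2)*(g + 4)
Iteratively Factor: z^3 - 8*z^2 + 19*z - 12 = (z - 4)*(z^2 - 4*z + 3) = (z - 4)*(z - 1)*(z - 3)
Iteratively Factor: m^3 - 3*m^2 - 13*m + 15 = (m - 5)*(m^2 + 2*m - 3) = (m - 5)*(m + 3)*(m - 1)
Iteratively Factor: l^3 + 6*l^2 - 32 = (l - 2)*(l^2 + 8*l + 16) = (l - 2)*(l + 4)*(l + 4)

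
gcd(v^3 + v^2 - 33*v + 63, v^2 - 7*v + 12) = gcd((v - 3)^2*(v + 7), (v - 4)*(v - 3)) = v - 3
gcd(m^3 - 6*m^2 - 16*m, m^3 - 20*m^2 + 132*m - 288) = m - 8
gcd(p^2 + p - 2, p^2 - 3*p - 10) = p + 2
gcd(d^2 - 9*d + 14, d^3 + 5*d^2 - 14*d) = d - 2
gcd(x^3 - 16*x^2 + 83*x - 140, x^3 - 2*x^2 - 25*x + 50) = x - 5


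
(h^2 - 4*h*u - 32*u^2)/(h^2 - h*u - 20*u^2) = (-h + 8*u)/(-h + 5*u)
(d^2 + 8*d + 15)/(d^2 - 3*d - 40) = (d + 3)/(d - 8)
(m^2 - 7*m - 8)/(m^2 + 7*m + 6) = (m - 8)/(m + 6)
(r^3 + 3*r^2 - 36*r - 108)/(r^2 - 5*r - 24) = (r^2 - 36)/(r - 8)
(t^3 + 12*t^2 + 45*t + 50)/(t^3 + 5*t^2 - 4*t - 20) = (t + 5)/(t - 2)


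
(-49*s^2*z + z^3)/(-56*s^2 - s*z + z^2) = z*(-7*s + z)/(-8*s + z)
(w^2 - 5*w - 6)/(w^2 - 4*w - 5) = (w - 6)/(w - 5)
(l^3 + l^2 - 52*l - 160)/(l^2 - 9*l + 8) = (l^2 + 9*l + 20)/(l - 1)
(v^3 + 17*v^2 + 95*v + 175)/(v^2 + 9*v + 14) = (v^2 + 10*v + 25)/(v + 2)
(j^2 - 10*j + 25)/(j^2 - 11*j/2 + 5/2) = 2*(j - 5)/(2*j - 1)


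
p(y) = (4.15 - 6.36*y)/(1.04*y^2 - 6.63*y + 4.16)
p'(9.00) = 0.56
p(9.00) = -1.85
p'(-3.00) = 0.08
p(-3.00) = 0.70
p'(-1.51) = 0.11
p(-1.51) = 0.83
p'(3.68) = 1.55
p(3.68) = 3.13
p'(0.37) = -0.36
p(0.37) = 0.97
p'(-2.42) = 0.09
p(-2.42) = 0.74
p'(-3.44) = 0.07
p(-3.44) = 0.66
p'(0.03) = 0.05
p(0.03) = 1.00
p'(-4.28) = 0.06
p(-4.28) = 0.61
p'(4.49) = 4.44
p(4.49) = 5.26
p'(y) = (4.15 - 6.36*y)*(6.63 - 2.08*y)/(1.04*y^2 - 6.63*y + 4.16)^2 - 6.36/(1.04*y^2 - 6.63*y + 4.16)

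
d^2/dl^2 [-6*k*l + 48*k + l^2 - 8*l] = 2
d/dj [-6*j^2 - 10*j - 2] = -12*j - 10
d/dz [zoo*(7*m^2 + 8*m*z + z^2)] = zoo*(m + z)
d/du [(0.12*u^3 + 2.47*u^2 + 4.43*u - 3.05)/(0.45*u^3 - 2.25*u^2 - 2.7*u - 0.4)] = (-1.3815*u^4 - 4.635*u^3 + 7.272*u^2 - 15.701*u - 10.007)/(0.2025*u^6 - 2.025*u^5 + 2.6325*u^4 + 11.79*u^3 + 9.09*u^2 + 2.16*u + 0.16)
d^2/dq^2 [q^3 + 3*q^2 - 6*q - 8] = 6*q + 6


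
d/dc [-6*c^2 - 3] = -12*c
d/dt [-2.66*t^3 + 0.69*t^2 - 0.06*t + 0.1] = -7.98*t^2 + 1.38*t - 0.06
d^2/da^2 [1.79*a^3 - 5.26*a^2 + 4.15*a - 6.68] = 10.74*a - 10.52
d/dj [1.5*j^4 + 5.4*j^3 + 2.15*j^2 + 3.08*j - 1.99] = 6.0*j^3 + 16.2*j^2 + 4.3*j + 3.08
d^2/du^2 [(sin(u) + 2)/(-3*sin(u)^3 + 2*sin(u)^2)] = 2*(18*sin(u) + 72 - 91/sin(u) - 74/sin(u)^2 + 92/sin(u)^3 - 24/sin(u)^4)/(3*sin(u) - 2)^3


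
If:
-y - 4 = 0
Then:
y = -4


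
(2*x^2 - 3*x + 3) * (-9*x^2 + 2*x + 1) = -18*x^4 + 31*x^3 - 31*x^2 + 3*x + 3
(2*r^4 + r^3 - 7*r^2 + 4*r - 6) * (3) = 6*r^4 + 3*r^3 - 21*r^2 + 12*r - 18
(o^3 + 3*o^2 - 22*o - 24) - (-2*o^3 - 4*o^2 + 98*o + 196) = 3*o^3 + 7*o^2 - 120*o - 220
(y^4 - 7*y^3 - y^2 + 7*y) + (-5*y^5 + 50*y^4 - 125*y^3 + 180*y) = -5*y^5 + 51*y^4 - 132*y^3 - y^2 + 187*y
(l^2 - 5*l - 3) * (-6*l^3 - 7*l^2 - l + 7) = -6*l^5 + 23*l^4 + 52*l^3 + 33*l^2 - 32*l - 21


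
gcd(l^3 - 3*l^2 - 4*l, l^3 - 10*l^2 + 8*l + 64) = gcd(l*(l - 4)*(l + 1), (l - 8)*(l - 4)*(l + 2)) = l - 4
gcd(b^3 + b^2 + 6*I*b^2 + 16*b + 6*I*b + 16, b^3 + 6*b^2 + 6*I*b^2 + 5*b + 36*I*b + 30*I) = b + 1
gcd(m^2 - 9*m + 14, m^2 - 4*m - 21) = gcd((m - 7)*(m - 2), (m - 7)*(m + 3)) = m - 7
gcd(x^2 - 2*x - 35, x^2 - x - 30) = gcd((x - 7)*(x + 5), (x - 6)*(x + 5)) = x + 5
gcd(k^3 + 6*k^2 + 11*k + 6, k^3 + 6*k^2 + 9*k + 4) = k + 1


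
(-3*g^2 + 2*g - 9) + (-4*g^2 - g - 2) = -7*g^2 + g - 11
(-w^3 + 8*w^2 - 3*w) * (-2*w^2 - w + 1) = 2*w^5 - 15*w^4 - 3*w^3 + 11*w^2 - 3*w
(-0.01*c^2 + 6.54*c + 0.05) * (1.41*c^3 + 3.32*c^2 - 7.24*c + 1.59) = -0.0141*c^5 + 9.1882*c^4 + 21.8557*c^3 - 47.1995*c^2 + 10.0366*c + 0.0795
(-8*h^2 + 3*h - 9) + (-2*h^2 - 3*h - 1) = -10*h^2 - 10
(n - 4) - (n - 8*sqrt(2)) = -4 + 8*sqrt(2)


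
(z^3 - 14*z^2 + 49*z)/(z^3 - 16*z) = (z^2 - 14*z + 49)/(z^2 - 16)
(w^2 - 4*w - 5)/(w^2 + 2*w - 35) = (w + 1)/(w + 7)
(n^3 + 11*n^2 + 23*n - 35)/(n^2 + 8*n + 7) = (n^2 + 4*n - 5)/(n + 1)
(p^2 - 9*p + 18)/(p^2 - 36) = (p - 3)/(p + 6)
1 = 1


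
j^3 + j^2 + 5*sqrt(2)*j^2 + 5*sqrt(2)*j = j*(j + 1)*(j + 5*sqrt(2))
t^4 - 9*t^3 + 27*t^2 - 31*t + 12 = (t - 4)*(t - 3)*(t - 1)^2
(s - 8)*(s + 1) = s^2 - 7*s - 8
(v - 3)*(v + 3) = v^2 - 9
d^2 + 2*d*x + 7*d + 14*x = (d + 7)*(d + 2*x)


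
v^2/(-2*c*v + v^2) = v/(-2*c + v)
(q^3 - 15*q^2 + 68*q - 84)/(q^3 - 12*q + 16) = (q^2 - 13*q + 42)/(q^2 + 2*q - 8)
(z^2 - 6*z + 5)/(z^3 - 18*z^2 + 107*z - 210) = (z - 1)/(z^2 - 13*z + 42)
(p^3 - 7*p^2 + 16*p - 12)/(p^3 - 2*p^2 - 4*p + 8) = (p - 3)/(p + 2)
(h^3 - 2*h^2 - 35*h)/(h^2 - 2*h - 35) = h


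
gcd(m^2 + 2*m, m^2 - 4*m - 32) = 1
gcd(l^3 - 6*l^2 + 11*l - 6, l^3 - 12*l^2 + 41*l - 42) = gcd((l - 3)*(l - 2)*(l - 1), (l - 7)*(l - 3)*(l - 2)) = l^2 - 5*l + 6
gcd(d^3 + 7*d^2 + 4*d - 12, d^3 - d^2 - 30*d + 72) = d + 6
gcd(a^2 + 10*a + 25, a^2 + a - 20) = a + 5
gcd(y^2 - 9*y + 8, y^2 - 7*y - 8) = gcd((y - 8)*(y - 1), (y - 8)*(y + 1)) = y - 8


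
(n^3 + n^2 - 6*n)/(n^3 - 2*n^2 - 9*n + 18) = n/(n - 3)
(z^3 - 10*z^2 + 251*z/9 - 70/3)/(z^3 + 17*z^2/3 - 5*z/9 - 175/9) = (3*z^2 - 25*z + 42)/(3*z^2 + 22*z + 35)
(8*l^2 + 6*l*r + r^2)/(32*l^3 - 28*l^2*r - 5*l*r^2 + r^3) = (2*l + r)/(8*l^2 - 9*l*r + r^2)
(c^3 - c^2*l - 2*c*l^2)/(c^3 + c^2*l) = (c - 2*l)/c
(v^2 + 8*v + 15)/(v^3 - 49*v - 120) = 1/(v - 8)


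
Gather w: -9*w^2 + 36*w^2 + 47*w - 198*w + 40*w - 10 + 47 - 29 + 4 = 27*w^2 - 111*w + 12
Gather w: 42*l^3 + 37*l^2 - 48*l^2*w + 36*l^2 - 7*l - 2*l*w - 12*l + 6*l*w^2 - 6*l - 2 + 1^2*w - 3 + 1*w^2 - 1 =42*l^3 + 73*l^2 - 25*l + w^2*(6*l + 1) + w*(-48*l^2 - 2*l + 1) - 6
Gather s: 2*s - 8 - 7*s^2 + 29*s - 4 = -7*s^2 + 31*s - 12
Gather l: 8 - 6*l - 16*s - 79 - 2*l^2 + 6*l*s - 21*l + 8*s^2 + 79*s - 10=-2*l^2 + l*(6*s - 27) + 8*s^2 + 63*s - 81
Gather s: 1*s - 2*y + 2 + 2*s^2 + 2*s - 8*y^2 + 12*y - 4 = 2*s^2 + 3*s - 8*y^2 + 10*y - 2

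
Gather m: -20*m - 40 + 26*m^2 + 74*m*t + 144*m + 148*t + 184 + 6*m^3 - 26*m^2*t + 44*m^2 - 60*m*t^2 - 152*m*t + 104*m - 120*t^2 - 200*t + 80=6*m^3 + m^2*(70 - 26*t) + m*(-60*t^2 - 78*t + 228) - 120*t^2 - 52*t + 224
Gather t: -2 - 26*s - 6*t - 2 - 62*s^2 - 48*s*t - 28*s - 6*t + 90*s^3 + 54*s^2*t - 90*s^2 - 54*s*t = 90*s^3 - 152*s^2 - 54*s + t*(54*s^2 - 102*s - 12) - 4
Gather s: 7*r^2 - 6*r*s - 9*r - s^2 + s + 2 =7*r^2 - 9*r - s^2 + s*(1 - 6*r) + 2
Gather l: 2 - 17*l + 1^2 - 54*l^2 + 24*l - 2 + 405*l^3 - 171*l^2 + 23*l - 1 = 405*l^3 - 225*l^2 + 30*l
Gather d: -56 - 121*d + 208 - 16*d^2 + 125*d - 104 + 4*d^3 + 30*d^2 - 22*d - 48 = 4*d^3 + 14*d^2 - 18*d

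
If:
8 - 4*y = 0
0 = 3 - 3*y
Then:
No Solution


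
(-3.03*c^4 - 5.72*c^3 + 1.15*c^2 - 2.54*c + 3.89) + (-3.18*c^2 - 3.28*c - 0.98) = -3.03*c^4 - 5.72*c^3 - 2.03*c^2 - 5.82*c + 2.91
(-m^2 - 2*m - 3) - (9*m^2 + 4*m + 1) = -10*m^2 - 6*m - 4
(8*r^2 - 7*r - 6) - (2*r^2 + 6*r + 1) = 6*r^2 - 13*r - 7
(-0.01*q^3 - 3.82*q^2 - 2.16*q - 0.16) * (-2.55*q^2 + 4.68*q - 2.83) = 0.0255*q^5 + 9.6942*q^4 - 12.3413*q^3 + 1.1098*q^2 + 5.364*q + 0.4528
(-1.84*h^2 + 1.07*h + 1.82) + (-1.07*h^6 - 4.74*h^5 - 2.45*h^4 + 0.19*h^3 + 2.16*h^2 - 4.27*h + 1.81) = -1.07*h^6 - 4.74*h^5 - 2.45*h^4 + 0.19*h^3 + 0.32*h^2 - 3.2*h + 3.63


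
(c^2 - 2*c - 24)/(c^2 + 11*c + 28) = (c - 6)/(c + 7)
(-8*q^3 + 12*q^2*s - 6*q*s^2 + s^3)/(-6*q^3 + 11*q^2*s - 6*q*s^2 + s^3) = (4*q^2 - 4*q*s + s^2)/(3*q^2 - 4*q*s + s^2)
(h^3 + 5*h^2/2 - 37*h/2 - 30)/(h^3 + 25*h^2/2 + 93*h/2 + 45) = (h - 4)/(h + 6)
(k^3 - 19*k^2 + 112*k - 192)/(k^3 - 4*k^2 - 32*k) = (k^2 - 11*k + 24)/(k*(k + 4))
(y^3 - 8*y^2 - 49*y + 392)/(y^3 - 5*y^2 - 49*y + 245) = (y - 8)/(y - 5)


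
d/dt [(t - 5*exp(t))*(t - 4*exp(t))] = -9*t*exp(t) + 2*t + 40*exp(2*t) - 9*exp(t)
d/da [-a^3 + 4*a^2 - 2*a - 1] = -3*a^2 + 8*a - 2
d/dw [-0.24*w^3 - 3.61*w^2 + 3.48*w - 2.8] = -0.72*w^2 - 7.22*w + 3.48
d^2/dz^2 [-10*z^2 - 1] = -20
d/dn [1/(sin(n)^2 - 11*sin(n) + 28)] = (11 - 2*sin(n))*cos(n)/(sin(n)^2 - 11*sin(n) + 28)^2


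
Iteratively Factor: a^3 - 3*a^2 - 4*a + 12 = (a - 3)*(a^2 - 4) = (a - 3)*(a + 2)*(a - 2)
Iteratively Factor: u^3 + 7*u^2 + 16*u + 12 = (u + 3)*(u^2 + 4*u + 4) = (u + 2)*(u + 3)*(u + 2)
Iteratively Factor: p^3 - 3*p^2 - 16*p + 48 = (p - 3)*(p^2 - 16) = (p - 3)*(p + 4)*(p - 4)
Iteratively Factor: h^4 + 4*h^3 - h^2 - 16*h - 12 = (h + 2)*(h^3 + 2*h^2 - 5*h - 6) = (h + 1)*(h + 2)*(h^2 + h - 6) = (h + 1)*(h + 2)*(h + 3)*(h - 2)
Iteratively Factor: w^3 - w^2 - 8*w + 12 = (w - 2)*(w^2 + w - 6) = (w - 2)*(w + 3)*(w - 2)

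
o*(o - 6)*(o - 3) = o^3 - 9*o^2 + 18*o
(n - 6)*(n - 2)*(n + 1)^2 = n^4 - 6*n^3 - 3*n^2 + 16*n + 12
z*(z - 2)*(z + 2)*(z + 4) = z^4 + 4*z^3 - 4*z^2 - 16*z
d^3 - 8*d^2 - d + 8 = (d - 8)*(d - 1)*(d + 1)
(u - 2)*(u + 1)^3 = u^4 + u^3 - 3*u^2 - 5*u - 2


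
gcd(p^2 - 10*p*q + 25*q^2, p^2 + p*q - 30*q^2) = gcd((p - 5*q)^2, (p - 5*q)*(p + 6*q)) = p - 5*q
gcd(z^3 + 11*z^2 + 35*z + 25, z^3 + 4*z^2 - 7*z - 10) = z^2 + 6*z + 5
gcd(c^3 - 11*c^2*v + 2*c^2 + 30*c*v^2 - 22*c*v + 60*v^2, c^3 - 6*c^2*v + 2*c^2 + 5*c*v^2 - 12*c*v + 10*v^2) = -c^2 + 5*c*v - 2*c + 10*v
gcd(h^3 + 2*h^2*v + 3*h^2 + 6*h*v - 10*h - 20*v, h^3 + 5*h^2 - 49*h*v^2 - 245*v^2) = h + 5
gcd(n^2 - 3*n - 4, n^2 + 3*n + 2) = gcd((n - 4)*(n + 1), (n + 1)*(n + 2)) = n + 1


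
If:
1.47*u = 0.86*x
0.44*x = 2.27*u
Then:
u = 0.00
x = 0.00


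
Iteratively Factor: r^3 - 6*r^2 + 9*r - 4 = (r - 4)*(r^2 - 2*r + 1) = (r - 4)*(r - 1)*(r - 1)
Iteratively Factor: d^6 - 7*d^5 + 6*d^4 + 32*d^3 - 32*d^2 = (d - 4)*(d^5 - 3*d^4 - 6*d^3 + 8*d^2) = d*(d - 4)*(d^4 - 3*d^3 - 6*d^2 + 8*d) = d^2*(d - 4)*(d^3 - 3*d^2 - 6*d + 8) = d^2*(d - 4)*(d + 2)*(d^2 - 5*d + 4) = d^2*(d - 4)^2*(d + 2)*(d - 1)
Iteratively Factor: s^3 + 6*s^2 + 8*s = (s + 4)*(s^2 + 2*s) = s*(s + 4)*(s + 2)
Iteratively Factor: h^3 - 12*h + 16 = (h - 2)*(h^2 + 2*h - 8) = (h - 2)^2*(h + 4)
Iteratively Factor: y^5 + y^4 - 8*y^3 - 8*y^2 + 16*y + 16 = (y - 2)*(y^4 + 3*y^3 - 2*y^2 - 12*y - 8) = (y - 2)^2*(y^3 + 5*y^2 + 8*y + 4) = (y - 2)^2*(y + 2)*(y^2 + 3*y + 2) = (y - 2)^2*(y + 1)*(y + 2)*(y + 2)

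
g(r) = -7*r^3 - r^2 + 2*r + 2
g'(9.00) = -1717.00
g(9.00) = -5164.00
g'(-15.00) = -4693.00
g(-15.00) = 23372.00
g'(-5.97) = -734.52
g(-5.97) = 1443.85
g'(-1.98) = -76.37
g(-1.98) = 48.46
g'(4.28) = -391.25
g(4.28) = -556.58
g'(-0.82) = -10.48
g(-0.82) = 3.55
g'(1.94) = -80.92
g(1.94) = -48.99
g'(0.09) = 1.65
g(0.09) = 2.17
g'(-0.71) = -7.17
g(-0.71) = 2.58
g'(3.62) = -280.43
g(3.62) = -335.93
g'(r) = -21*r^2 - 2*r + 2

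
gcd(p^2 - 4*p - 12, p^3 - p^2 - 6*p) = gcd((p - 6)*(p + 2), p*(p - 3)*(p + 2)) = p + 2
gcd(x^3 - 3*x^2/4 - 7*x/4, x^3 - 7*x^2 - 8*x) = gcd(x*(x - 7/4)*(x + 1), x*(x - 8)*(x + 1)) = x^2 + x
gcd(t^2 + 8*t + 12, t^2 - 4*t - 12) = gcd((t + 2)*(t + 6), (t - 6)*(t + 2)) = t + 2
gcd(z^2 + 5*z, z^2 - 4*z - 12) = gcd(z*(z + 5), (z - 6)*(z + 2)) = 1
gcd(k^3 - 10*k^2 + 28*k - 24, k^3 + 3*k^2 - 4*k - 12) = k - 2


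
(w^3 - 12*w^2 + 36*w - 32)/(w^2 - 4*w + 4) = w - 8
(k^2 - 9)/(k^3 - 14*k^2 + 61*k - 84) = (k + 3)/(k^2 - 11*k + 28)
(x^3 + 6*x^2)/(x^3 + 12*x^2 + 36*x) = x/(x + 6)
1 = 1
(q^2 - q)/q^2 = (q - 1)/q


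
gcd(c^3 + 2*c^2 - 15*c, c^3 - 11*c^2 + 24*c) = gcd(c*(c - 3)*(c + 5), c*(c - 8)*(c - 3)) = c^2 - 3*c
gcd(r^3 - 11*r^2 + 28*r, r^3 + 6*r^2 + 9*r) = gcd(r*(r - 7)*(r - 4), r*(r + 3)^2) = r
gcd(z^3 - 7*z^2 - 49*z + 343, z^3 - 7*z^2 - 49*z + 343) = z^3 - 7*z^2 - 49*z + 343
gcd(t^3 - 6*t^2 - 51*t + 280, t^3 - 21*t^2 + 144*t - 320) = t^2 - 13*t + 40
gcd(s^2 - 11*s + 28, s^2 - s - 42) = s - 7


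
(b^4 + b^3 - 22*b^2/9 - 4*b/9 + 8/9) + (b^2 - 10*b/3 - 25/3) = b^4 + b^3 - 13*b^2/9 - 34*b/9 - 67/9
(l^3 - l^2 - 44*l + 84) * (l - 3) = l^4 - 4*l^3 - 41*l^2 + 216*l - 252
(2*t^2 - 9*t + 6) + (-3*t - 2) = 2*t^2 - 12*t + 4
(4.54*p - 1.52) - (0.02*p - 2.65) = 4.52*p + 1.13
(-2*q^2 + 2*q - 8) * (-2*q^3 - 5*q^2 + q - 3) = 4*q^5 + 6*q^4 + 4*q^3 + 48*q^2 - 14*q + 24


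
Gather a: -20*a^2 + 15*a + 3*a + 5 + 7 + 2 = -20*a^2 + 18*a + 14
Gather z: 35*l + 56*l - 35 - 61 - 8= 91*l - 104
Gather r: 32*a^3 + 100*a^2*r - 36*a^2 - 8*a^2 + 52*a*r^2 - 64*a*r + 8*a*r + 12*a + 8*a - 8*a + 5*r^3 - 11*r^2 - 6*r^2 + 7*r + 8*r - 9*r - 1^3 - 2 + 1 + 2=32*a^3 - 44*a^2 + 12*a + 5*r^3 + r^2*(52*a - 17) + r*(100*a^2 - 56*a + 6)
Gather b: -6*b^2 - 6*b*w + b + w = -6*b^2 + b*(1 - 6*w) + w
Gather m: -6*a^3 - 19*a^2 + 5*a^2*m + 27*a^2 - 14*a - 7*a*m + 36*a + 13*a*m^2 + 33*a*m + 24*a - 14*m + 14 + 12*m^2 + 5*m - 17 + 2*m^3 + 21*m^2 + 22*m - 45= -6*a^3 + 8*a^2 + 46*a + 2*m^3 + m^2*(13*a + 33) + m*(5*a^2 + 26*a + 13) - 48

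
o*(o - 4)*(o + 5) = o^3 + o^2 - 20*o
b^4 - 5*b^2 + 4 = (b - 2)*(b - 1)*(b + 1)*(b + 2)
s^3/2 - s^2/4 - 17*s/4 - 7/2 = (s/2 + 1)*(s - 7/2)*(s + 1)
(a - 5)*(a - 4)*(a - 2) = a^3 - 11*a^2 + 38*a - 40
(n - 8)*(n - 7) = n^2 - 15*n + 56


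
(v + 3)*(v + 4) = v^2 + 7*v + 12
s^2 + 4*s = s*(s + 4)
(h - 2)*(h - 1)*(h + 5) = h^3 + 2*h^2 - 13*h + 10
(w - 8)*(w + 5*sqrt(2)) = w^2 - 8*w + 5*sqrt(2)*w - 40*sqrt(2)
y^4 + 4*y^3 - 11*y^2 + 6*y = y*(y - 1)^2*(y + 6)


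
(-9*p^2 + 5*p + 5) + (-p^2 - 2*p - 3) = -10*p^2 + 3*p + 2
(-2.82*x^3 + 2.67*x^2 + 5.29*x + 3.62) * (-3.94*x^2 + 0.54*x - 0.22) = 11.1108*x^5 - 12.0426*x^4 - 18.7804*x^3 - 11.9936*x^2 + 0.791*x - 0.7964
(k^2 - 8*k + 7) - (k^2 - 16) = 23 - 8*k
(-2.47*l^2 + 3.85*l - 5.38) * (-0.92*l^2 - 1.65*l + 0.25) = 2.2724*l^4 + 0.5335*l^3 - 2.0204*l^2 + 9.8395*l - 1.345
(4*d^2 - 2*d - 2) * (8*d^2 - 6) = 32*d^4 - 16*d^3 - 40*d^2 + 12*d + 12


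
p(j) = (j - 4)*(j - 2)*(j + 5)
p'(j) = (j - 4)*(j - 2) + (j - 4)*(j + 5) + (j - 2)*(j + 5)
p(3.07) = -8.03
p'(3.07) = 0.13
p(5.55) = 58.05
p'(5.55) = 59.31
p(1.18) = 14.29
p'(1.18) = -20.18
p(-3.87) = 52.20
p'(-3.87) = 30.67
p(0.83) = 21.62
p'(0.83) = -21.59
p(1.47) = 8.68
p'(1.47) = -18.46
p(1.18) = 14.29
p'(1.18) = -20.18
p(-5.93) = -73.23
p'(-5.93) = 95.35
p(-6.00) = -80.00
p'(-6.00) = 98.00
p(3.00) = -8.00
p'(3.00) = -1.00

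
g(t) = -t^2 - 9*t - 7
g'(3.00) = -15.00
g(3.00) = -43.00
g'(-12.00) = 15.00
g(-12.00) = -43.00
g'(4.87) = -18.74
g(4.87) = -74.55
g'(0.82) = -10.64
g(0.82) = -15.05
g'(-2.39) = -4.22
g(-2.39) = 8.80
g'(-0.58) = -7.84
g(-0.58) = -2.12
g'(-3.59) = -1.82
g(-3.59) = 12.42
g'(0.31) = -9.62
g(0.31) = -9.89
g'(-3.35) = -2.30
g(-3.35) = 11.93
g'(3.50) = -16.00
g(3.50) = -50.75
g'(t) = -2*t - 9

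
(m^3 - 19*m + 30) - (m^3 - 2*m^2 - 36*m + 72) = 2*m^2 + 17*m - 42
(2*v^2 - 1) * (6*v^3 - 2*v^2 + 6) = 12*v^5 - 4*v^4 - 6*v^3 + 14*v^2 - 6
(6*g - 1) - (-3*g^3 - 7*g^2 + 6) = 3*g^3 + 7*g^2 + 6*g - 7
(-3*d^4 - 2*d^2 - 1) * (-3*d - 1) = 9*d^5 + 3*d^4 + 6*d^3 + 2*d^2 + 3*d + 1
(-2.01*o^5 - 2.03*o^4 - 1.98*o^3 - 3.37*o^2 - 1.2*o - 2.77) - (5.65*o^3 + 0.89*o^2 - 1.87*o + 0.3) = -2.01*o^5 - 2.03*o^4 - 7.63*o^3 - 4.26*o^2 + 0.67*o - 3.07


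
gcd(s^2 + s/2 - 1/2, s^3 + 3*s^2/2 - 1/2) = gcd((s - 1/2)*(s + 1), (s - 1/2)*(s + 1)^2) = s^2 + s/2 - 1/2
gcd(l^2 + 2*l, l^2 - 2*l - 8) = l + 2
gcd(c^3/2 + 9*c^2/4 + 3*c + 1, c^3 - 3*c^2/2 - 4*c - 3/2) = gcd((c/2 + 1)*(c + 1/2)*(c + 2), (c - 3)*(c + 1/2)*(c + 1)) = c + 1/2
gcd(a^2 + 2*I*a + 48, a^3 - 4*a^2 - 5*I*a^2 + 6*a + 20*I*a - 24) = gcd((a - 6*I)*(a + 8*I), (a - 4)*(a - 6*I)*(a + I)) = a - 6*I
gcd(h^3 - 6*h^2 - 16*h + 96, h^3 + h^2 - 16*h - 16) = h^2 - 16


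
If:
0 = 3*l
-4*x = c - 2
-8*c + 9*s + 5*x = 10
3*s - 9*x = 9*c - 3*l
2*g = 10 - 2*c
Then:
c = -6/11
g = 61/11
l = 0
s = 3/11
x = 7/11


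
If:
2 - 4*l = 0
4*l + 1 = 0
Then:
No Solution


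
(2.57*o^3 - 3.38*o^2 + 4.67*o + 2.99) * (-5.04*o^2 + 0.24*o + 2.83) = -12.9528*o^5 + 17.652*o^4 - 17.0749*o^3 - 23.5142*o^2 + 13.9337*o + 8.4617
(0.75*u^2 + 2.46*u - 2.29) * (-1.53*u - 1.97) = -1.1475*u^3 - 5.2413*u^2 - 1.3425*u + 4.5113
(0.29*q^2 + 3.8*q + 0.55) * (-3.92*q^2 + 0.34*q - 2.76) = -1.1368*q^4 - 14.7974*q^3 - 1.6644*q^2 - 10.301*q - 1.518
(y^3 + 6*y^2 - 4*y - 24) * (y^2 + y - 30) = y^5 + 7*y^4 - 28*y^3 - 208*y^2 + 96*y + 720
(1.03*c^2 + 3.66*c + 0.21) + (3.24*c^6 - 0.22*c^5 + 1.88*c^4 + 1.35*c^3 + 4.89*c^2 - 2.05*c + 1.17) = 3.24*c^6 - 0.22*c^5 + 1.88*c^4 + 1.35*c^3 + 5.92*c^2 + 1.61*c + 1.38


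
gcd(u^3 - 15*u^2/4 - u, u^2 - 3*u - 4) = u - 4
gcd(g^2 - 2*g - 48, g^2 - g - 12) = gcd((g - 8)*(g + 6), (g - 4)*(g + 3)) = 1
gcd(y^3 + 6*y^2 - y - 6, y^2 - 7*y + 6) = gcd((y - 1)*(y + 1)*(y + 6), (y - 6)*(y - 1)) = y - 1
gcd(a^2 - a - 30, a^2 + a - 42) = a - 6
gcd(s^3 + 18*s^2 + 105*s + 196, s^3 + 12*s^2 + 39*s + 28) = s^2 + 11*s + 28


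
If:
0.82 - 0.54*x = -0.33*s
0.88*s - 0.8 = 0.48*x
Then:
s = 2.61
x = 3.11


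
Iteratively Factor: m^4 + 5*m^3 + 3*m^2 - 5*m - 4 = (m + 4)*(m^3 + m^2 - m - 1) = (m + 1)*(m + 4)*(m^2 - 1) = (m + 1)^2*(m + 4)*(m - 1)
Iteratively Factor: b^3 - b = (b - 1)*(b^2 + b) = b*(b - 1)*(b + 1)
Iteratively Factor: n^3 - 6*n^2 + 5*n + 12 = (n - 4)*(n^2 - 2*n - 3) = (n - 4)*(n - 3)*(n + 1)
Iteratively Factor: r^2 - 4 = (r + 2)*(r - 2)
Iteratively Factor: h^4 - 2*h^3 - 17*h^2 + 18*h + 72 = (h + 2)*(h^3 - 4*h^2 - 9*h + 36) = (h - 3)*(h + 2)*(h^2 - h - 12) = (h - 3)*(h + 2)*(h + 3)*(h - 4)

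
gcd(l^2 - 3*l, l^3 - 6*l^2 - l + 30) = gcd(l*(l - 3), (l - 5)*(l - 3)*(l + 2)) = l - 3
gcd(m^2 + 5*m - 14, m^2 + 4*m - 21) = m + 7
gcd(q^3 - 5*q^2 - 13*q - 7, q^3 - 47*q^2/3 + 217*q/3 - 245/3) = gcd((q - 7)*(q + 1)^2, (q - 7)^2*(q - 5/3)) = q - 7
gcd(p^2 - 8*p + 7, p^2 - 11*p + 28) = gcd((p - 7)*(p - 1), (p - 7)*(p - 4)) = p - 7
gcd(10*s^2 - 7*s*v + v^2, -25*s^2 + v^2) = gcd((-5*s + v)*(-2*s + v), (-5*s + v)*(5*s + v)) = 5*s - v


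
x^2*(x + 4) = x^3 + 4*x^2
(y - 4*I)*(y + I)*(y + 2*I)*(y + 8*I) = y^4 + 7*I*y^3 + 18*y^2 + 88*I*y - 64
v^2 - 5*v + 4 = (v - 4)*(v - 1)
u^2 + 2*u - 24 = (u - 4)*(u + 6)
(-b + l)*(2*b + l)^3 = -8*b^4 - 4*b^3*l + 6*b^2*l^2 + 5*b*l^3 + l^4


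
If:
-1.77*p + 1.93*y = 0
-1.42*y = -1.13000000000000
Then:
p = 0.87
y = 0.80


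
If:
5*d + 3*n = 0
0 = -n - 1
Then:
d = 3/5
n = -1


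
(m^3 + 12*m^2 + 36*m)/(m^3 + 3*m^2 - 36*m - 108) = m*(m + 6)/(m^2 - 3*m - 18)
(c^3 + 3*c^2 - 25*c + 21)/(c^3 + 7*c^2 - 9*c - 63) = (c - 1)/(c + 3)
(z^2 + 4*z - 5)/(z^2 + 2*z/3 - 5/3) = 3*(z + 5)/(3*z + 5)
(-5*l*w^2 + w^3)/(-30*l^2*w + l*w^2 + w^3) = w/(6*l + w)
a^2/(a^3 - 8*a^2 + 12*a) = a/(a^2 - 8*a + 12)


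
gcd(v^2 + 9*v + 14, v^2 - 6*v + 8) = 1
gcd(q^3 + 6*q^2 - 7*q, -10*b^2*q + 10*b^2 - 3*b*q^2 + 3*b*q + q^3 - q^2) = q - 1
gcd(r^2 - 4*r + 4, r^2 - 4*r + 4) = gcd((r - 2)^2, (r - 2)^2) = r^2 - 4*r + 4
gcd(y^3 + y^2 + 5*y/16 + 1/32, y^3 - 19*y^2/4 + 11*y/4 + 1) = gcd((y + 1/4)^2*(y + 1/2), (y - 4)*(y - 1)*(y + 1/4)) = y + 1/4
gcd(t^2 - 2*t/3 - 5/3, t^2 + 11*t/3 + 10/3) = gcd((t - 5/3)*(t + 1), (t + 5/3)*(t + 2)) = 1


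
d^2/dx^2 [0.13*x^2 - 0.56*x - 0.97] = 0.260000000000000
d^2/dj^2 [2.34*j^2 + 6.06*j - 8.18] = 4.68000000000000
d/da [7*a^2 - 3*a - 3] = 14*a - 3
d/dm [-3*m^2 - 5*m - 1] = -6*m - 5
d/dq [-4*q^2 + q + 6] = 1 - 8*q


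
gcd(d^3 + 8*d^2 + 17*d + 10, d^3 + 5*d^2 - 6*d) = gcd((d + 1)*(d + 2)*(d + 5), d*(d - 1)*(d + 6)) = 1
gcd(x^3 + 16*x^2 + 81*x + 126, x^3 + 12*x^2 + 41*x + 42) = x^2 + 10*x + 21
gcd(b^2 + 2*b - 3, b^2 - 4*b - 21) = b + 3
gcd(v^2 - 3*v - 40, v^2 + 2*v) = 1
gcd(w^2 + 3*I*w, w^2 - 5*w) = w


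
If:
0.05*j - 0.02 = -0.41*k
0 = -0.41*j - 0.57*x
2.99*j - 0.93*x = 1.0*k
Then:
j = 0.01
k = 0.05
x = -0.01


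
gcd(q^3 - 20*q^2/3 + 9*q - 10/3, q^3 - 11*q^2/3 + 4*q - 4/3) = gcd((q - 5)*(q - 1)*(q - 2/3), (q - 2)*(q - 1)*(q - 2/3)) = q^2 - 5*q/3 + 2/3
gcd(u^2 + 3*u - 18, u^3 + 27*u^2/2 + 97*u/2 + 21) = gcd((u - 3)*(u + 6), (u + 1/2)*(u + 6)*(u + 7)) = u + 6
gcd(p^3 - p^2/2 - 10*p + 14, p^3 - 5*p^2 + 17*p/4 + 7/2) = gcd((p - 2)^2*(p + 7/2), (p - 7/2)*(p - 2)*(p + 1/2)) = p - 2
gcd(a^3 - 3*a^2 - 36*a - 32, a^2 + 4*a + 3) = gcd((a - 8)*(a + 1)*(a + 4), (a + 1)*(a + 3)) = a + 1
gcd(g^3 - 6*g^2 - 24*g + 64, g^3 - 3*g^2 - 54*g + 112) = g^2 - 10*g + 16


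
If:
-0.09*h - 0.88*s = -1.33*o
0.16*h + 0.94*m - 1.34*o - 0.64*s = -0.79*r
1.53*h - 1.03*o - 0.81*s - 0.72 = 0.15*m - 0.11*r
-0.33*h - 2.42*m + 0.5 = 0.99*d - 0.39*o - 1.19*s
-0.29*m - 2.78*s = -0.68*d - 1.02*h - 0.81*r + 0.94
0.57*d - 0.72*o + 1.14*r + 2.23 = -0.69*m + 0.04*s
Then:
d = -0.51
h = -0.73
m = -0.29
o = -0.93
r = -2.16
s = -1.33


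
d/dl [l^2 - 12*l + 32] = 2*l - 12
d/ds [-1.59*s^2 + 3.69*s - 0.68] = 3.69 - 3.18*s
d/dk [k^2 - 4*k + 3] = 2*k - 4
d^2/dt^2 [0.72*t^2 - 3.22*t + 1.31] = 1.44000000000000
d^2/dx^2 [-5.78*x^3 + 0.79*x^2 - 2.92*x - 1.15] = 1.58 - 34.68*x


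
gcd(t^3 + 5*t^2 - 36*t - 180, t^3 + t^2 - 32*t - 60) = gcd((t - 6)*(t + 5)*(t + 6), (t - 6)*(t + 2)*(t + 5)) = t^2 - t - 30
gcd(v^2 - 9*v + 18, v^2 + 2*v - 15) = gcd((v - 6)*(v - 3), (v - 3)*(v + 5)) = v - 3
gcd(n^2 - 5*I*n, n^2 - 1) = 1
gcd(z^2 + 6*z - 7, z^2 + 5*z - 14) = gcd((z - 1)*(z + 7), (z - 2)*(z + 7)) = z + 7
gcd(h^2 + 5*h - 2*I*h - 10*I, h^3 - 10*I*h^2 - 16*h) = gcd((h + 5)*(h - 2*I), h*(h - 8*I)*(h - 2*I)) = h - 2*I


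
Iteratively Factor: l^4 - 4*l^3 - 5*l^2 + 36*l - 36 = (l - 3)*(l^3 - l^2 - 8*l + 12) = (l - 3)*(l - 2)*(l^2 + l - 6) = (l - 3)*(l - 2)*(l + 3)*(l - 2)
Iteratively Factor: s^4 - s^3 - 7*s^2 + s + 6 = (s + 2)*(s^3 - 3*s^2 - s + 3) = (s + 1)*(s + 2)*(s^2 - 4*s + 3) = (s - 3)*(s + 1)*(s + 2)*(s - 1)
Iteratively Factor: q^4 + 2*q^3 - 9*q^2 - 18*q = (q)*(q^3 + 2*q^2 - 9*q - 18) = q*(q + 3)*(q^2 - q - 6) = q*(q + 2)*(q + 3)*(q - 3)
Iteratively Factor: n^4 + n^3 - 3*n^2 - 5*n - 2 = (n + 1)*(n^3 - 3*n - 2) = (n + 1)^2*(n^2 - n - 2) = (n + 1)^3*(n - 2)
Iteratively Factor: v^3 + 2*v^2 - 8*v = (v)*(v^2 + 2*v - 8) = v*(v + 4)*(v - 2)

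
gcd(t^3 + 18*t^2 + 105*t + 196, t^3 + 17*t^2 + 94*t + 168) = t^2 + 11*t + 28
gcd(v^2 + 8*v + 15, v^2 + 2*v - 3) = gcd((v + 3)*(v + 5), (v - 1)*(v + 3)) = v + 3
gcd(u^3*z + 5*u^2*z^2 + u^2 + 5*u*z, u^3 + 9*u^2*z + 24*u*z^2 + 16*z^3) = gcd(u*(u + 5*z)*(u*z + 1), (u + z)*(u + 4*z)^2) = 1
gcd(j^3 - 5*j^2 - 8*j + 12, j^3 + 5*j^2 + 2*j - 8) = j^2 + j - 2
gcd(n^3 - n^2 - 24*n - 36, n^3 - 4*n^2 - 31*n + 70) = 1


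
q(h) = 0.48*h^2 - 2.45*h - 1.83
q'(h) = 0.96*h - 2.45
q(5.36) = -1.17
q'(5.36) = 2.70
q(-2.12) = 5.52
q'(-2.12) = -4.49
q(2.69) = -4.95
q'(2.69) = 0.13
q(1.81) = -4.69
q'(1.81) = -0.71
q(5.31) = -1.31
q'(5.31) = 2.65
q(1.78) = -4.67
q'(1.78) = -0.74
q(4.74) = -2.66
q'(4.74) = 2.10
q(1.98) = -4.80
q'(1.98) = -0.55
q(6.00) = 0.75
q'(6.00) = 3.31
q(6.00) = 0.75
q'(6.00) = 3.31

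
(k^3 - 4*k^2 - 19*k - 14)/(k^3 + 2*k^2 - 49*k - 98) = (k + 1)/(k + 7)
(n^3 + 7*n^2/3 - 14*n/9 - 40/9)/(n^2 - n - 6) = (n^2 + n/3 - 20/9)/(n - 3)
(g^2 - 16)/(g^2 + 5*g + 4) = (g - 4)/(g + 1)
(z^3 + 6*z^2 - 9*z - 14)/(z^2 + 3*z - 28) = (z^2 - z - 2)/(z - 4)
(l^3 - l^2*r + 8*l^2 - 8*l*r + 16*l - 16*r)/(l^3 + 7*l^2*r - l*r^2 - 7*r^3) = (l^2 + 8*l + 16)/(l^2 + 8*l*r + 7*r^2)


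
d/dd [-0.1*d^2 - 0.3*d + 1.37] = -0.2*d - 0.3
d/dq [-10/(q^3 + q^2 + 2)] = 10*q*(3*q + 2)/(q^3 + q^2 + 2)^2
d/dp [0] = 0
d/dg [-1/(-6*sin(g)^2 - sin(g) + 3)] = -(12*sin(g) + 1)*cos(g)/(sin(g) - 3*cos(2*g))^2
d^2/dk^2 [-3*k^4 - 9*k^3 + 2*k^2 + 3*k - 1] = -36*k^2 - 54*k + 4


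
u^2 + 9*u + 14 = (u + 2)*(u + 7)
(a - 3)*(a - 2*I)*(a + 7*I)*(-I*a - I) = -I*a^4 + 5*a^3 + 2*I*a^3 - 10*a^2 - 11*I*a^2 - 15*a + 28*I*a + 42*I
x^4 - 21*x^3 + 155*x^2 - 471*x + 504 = (x - 8)*(x - 7)*(x - 3)^2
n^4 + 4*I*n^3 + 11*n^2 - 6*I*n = n*(n - I)^2*(n + 6*I)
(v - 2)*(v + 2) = v^2 - 4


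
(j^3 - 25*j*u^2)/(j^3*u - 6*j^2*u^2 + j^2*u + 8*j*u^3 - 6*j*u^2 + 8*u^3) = j*(j^2 - 25*u^2)/(u*(j^3 - 6*j^2*u + j^2 + 8*j*u^2 - 6*j*u + 8*u^2))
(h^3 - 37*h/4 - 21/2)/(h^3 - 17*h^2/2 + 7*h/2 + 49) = (h + 3/2)/(h - 7)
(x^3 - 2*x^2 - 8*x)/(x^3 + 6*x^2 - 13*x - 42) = x*(x - 4)/(x^2 + 4*x - 21)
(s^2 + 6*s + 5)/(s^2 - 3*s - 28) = (s^2 + 6*s + 5)/(s^2 - 3*s - 28)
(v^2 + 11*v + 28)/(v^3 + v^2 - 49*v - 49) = (v + 4)/(v^2 - 6*v - 7)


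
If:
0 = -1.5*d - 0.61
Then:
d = -0.41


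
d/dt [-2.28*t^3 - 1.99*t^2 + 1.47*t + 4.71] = -6.84*t^2 - 3.98*t + 1.47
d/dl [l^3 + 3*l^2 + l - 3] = 3*l^2 + 6*l + 1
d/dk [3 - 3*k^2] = -6*k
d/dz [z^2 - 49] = 2*z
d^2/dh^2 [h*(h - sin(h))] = h*sin(h) - 2*cos(h) + 2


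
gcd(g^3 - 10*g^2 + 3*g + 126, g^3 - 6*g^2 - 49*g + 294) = g^2 - 13*g + 42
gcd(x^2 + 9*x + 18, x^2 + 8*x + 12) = x + 6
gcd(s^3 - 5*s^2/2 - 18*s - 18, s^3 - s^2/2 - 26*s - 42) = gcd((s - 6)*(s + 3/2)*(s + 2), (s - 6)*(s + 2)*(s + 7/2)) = s^2 - 4*s - 12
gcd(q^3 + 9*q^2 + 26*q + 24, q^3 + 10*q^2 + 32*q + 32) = q^2 + 6*q + 8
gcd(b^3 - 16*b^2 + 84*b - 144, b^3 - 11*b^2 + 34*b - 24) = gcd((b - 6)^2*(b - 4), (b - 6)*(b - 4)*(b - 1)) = b^2 - 10*b + 24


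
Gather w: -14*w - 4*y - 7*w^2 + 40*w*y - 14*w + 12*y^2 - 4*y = -7*w^2 + w*(40*y - 28) + 12*y^2 - 8*y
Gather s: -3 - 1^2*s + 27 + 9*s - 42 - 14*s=-6*s - 18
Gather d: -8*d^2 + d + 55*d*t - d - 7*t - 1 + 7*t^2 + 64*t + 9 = -8*d^2 + 55*d*t + 7*t^2 + 57*t + 8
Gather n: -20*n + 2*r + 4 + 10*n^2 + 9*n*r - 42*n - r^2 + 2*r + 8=10*n^2 + n*(9*r - 62) - r^2 + 4*r + 12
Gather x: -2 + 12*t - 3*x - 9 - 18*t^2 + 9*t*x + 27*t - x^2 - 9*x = -18*t^2 + 39*t - x^2 + x*(9*t - 12) - 11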